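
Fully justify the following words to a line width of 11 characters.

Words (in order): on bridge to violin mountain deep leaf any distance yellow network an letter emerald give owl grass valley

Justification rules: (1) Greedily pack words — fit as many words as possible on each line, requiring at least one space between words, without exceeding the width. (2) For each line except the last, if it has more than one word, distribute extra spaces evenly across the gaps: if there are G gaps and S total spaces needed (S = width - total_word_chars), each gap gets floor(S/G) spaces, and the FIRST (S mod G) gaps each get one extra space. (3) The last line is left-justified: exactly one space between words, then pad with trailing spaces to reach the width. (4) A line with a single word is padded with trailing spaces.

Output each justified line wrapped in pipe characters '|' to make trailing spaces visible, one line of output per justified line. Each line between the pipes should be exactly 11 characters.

Answer: |on   bridge|
|to   violin|
|mountain   |
|deep   leaf|
|any        |
|distance   |
|yellow     |
|network  an|
|letter     |
|emerald    |
|give    owl|
|grass      |
|valley     |

Derivation:
Line 1: ['on', 'bridge'] (min_width=9, slack=2)
Line 2: ['to', 'violin'] (min_width=9, slack=2)
Line 3: ['mountain'] (min_width=8, slack=3)
Line 4: ['deep', 'leaf'] (min_width=9, slack=2)
Line 5: ['any'] (min_width=3, slack=8)
Line 6: ['distance'] (min_width=8, slack=3)
Line 7: ['yellow'] (min_width=6, slack=5)
Line 8: ['network', 'an'] (min_width=10, slack=1)
Line 9: ['letter'] (min_width=6, slack=5)
Line 10: ['emerald'] (min_width=7, slack=4)
Line 11: ['give', 'owl'] (min_width=8, slack=3)
Line 12: ['grass'] (min_width=5, slack=6)
Line 13: ['valley'] (min_width=6, slack=5)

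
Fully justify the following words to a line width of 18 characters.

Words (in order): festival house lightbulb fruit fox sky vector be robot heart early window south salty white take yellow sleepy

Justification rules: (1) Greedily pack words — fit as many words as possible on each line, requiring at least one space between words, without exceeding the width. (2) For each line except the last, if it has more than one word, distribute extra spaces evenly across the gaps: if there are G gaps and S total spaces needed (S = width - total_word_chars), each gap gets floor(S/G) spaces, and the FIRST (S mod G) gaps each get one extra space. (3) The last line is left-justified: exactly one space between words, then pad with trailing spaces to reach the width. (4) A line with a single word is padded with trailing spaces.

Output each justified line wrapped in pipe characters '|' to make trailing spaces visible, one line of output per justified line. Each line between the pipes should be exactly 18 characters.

Answer: |festival     house|
|lightbulb    fruit|
|fox  sky vector be|
|robot  heart early|
|window south salty|
|white  take yellow|
|sleepy            |

Derivation:
Line 1: ['festival', 'house'] (min_width=14, slack=4)
Line 2: ['lightbulb', 'fruit'] (min_width=15, slack=3)
Line 3: ['fox', 'sky', 'vector', 'be'] (min_width=17, slack=1)
Line 4: ['robot', 'heart', 'early'] (min_width=17, slack=1)
Line 5: ['window', 'south', 'salty'] (min_width=18, slack=0)
Line 6: ['white', 'take', 'yellow'] (min_width=17, slack=1)
Line 7: ['sleepy'] (min_width=6, slack=12)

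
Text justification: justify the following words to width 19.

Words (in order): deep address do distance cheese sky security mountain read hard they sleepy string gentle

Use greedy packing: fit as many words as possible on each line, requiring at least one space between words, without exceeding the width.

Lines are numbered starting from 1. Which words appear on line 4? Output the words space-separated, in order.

Answer: read hard they

Derivation:
Line 1: ['deep', 'address', 'do'] (min_width=15, slack=4)
Line 2: ['distance', 'cheese', 'sky'] (min_width=19, slack=0)
Line 3: ['security', 'mountain'] (min_width=17, slack=2)
Line 4: ['read', 'hard', 'they'] (min_width=14, slack=5)
Line 5: ['sleepy', 'string'] (min_width=13, slack=6)
Line 6: ['gentle'] (min_width=6, slack=13)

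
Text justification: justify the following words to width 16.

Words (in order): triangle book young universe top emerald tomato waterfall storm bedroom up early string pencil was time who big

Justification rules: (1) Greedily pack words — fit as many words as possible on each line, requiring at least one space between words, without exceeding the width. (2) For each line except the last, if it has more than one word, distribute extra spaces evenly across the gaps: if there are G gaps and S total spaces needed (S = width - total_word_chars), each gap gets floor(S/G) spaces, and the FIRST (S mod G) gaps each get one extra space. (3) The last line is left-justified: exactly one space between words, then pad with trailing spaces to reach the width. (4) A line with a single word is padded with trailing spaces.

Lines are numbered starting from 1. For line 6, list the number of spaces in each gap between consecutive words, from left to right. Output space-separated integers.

Line 1: ['triangle', 'book'] (min_width=13, slack=3)
Line 2: ['young', 'universe'] (min_width=14, slack=2)
Line 3: ['top', 'emerald'] (min_width=11, slack=5)
Line 4: ['tomato', 'waterfall'] (min_width=16, slack=0)
Line 5: ['storm', 'bedroom', 'up'] (min_width=16, slack=0)
Line 6: ['early', 'string'] (min_width=12, slack=4)
Line 7: ['pencil', 'was', 'time'] (min_width=15, slack=1)
Line 8: ['who', 'big'] (min_width=7, slack=9)

Answer: 5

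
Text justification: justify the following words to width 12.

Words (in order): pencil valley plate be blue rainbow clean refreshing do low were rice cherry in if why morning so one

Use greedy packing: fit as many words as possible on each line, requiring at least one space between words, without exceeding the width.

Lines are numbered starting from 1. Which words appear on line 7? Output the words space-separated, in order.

Answer: do low were

Derivation:
Line 1: ['pencil'] (min_width=6, slack=6)
Line 2: ['valley', 'plate'] (min_width=12, slack=0)
Line 3: ['be', 'blue'] (min_width=7, slack=5)
Line 4: ['rainbow'] (min_width=7, slack=5)
Line 5: ['clean'] (min_width=5, slack=7)
Line 6: ['refreshing'] (min_width=10, slack=2)
Line 7: ['do', 'low', 'were'] (min_width=11, slack=1)
Line 8: ['rice', 'cherry'] (min_width=11, slack=1)
Line 9: ['in', 'if', 'why'] (min_width=9, slack=3)
Line 10: ['morning', 'so'] (min_width=10, slack=2)
Line 11: ['one'] (min_width=3, slack=9)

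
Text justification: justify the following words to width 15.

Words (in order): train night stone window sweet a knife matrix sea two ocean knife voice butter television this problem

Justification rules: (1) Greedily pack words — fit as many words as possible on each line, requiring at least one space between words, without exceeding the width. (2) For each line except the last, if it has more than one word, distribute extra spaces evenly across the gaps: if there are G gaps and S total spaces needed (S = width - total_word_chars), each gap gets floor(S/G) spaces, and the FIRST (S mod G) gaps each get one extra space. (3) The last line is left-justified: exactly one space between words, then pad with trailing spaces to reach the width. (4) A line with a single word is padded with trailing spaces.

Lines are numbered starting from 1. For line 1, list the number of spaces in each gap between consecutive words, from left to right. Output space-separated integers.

Answer: 5

Derivation:
Line 1: ['train', 'night'] (min_width=11, slack=4)
Line 2: ['stone', 'window'] (min_width=12, slack=3)
Line 3: ['sweet', 'a', 'knife'] (min_width=13, slack=2)
Line 4: ['matrix', 'sea', 'two'] (min_width=14, slack=1)
Line 5: ['ocean', 'knife'] (min_width=11, slack=4)
Line 6: ['voice', 'butter'] (min_width=12, slack=3)
Line 7: ['television', 'this'] (min_width=15, slack=0)
Line 8: ['problem'] (min_width=7, slack=8)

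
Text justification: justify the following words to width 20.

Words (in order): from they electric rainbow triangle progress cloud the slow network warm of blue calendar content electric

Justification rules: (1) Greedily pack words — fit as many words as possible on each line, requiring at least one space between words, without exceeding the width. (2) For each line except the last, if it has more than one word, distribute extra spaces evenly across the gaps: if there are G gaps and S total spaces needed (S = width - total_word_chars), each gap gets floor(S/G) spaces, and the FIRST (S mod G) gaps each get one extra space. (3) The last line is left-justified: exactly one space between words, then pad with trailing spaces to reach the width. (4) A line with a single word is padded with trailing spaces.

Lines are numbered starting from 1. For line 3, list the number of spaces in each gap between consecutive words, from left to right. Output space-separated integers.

Line 1: ['from', 'they', 'electric'] (min_width=18, slack=2)
Line 2: ['rainbow', 'triangle'] (min_width=16, slack=4)
Line 3: ['progress', 'cloud', 'the'] (min_width=18, slack=2)
Line 4: ['slow', 'network', 'warm', 'of'] (min_width=20, slack=0)
Line 5: ['blue', 'calendar'] (min_width=13, slack=7)
Line 6: ['content', 'electric'] (min_width=16, slack=4)

Answer: 2 2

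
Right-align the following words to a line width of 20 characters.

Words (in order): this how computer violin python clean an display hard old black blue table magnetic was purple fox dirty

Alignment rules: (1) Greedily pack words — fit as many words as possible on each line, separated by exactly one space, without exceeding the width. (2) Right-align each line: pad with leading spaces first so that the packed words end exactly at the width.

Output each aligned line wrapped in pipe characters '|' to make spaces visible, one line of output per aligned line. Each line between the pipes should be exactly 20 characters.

Answer: |   this how computer|
| violin python clean|
| an display hard old|
|    black blue table|
| magnetic was purple|
|           fox dirty|

Derivation:
Line 1: ['this', 'how', 'computer'] (min_width=17, slack=3)
Line 2: ['violin', 'python', 'clean'] (min_width=19, slack=1)
Line 3: ['an', 'display', 'hard', 'old'] (min_width=19, slack=1)
Line 4: ['black', 'blue', 'table'] (min_width=16, slack=4)
Line 5: ['magnetic', 'was', 'purple'] (min_width=19, slack=1)
Line 6: ['fox', 'dirty'] (min_width=9, slack=11)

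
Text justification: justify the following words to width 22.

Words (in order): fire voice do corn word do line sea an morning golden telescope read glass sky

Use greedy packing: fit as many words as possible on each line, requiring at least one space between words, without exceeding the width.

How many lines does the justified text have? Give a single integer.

Answer: 5

Derivation:
Line 1: ['fire', 'voice', 'do', 'corn'] (min_width=18, slack=4)
Line 2: ['word', 'do', 'line', 'sea', 'an'] (min_width=19, slack=3)
Line 3: ['morning', 'golden'] (min_width=14, slack=8)
Line 4: ['telescope', 'read', 'glass'] (min_width=20, slack=2)
Line 5: ['sky'] (min_width=3, slack=19)
Total lines: 5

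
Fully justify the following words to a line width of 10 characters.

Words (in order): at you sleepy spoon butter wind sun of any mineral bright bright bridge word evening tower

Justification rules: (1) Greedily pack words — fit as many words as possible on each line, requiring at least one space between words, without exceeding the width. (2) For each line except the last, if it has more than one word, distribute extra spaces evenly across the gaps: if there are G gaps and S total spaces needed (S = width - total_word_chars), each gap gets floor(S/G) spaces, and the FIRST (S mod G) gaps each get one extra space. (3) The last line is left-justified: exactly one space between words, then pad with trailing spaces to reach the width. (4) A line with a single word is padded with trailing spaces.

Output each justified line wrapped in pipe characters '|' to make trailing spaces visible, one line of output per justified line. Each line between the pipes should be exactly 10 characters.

Answer: |at     you|
|sleepy    |
|spoon     |
|butter    |
|wind   sun|
|of     any|
|mineral   |
|bright    |
|bright    |
|bridge    |
|word      |
|evening   |
|tower     |

Derivation:
Line 1: ['at', 'you'] (min_width=6, slack=4)
Line 2: ['sleepy'] (min_width=6, slack=4)
Line 3: ['spoon'] (min_width=5, slack=5)
Line 4: ['butter'] (min_width=6, slack=4)
Line 5: ['wind', 'sun'] (min_width=8, slack=2)
Line 6: ['of', 'any'] (min_width=6, slack=4)
Line 7: ['mineral'] (min_width=7, slack=3)
Line 8: ['bright'] (min_width=6, slack=4)
Line 9: ['bright'] (min_width=6, slack=4)
Line 10: ['bridge'] (min_width=6, slack=4)
Line 11: ['word'] (min_width=4, slack=6)
Line 12: ['evening'] (min_width=7, slack=3)
Line 13: ['tower'] (min_width=5, slack=5)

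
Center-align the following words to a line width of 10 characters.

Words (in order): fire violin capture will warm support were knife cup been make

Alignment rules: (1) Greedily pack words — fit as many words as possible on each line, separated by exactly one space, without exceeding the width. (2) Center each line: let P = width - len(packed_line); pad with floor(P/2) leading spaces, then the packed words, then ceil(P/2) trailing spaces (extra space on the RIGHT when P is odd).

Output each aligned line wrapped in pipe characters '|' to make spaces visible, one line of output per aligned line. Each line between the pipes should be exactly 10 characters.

Line 1: ['fire'] (min_width=4, slack=6)
Line 2: ['violin'] (min_width=6, slack=4)
Line 3: ['capture'] (min_width=7, slack=3)
Line 4: ['will', 'warm'] (min_width=9, slack=1)
Line 5: ['support'] (min_width=7, slack=3)
Line 6: ['were', 'knife'] (min_width=10, slack=0)
Line 7: ['cup', 'been'] (min_width=8, slack=2)
Line 8: ['make'] (min_width=4, slack=6)

Answer: |   fire   |
|  violin  |
| capture  |
|will warm |
| support  |
|were knife|
| cup been |
|   make   |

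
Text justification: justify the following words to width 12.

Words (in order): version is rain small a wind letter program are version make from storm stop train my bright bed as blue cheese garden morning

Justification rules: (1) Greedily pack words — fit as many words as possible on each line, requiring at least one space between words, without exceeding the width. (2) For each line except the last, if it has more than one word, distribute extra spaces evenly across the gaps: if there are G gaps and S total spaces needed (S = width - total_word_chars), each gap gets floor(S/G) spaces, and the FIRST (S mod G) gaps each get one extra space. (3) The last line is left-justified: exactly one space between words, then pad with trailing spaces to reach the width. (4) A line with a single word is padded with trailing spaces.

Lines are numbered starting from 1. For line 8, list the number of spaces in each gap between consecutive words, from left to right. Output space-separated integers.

Answer: 4

Derivation:
Line 1: ['version', 'is'] (min_width=10, slack=2)
Line 2: ['rain', 'small', 'a'] (min_width=12, slack=0)
Line 3: ['wind', 'letter'] (min_width=11, slack=1)
Line 4: ['program', 'are'] (min_width=11, slack=1)
Line 5: ['version', 'make'] (min_width=12, slack=0)
Line 6: ['from', 'storm'] (min_width=10, slack=2)
Line 7: ['stop', 'train'] (min_width=10, slack=2)
Line 8: ['my', 'bright'] (min_width=9, slack=3)
Line 9: ['bed', 'as', 'blue'] (min_width=11, slack=1)
Line 10: ['cheese'] (min_width=6, slack=6)
Line 11: ['garden'] (min_width=6, slack=6)
Line 12: ['morning'] (min_width=7, slack=5)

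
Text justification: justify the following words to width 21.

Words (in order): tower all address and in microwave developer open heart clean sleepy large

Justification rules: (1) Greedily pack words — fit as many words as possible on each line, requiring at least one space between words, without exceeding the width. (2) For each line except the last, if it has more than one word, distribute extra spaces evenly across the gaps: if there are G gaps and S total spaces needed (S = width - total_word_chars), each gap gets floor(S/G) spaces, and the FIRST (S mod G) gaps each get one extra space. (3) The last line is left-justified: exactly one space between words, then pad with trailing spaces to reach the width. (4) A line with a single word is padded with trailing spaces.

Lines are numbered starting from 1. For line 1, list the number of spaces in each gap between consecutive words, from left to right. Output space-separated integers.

Line 1: ['tower', 'all', 'address', 'and'] (min_width=21, slack=0)
Line 2: ['in', 'microwave'] (min_width=12, slack=9)
Line 3: ['developer', 'open', 'heart'] (min_width=20, slack=1)
Line 4: ['clean', 'sleepy', 'large'] (min_width=18, slack=3)

Answer: 1 1 1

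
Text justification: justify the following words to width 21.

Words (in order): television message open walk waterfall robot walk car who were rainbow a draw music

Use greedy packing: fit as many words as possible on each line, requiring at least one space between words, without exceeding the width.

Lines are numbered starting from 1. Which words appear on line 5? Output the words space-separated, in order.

Answer: music

Derivation:
Line 1: ['television', 'message'] (min_width=18, slack=3)
Line 2: ['open', 'walk', 'waterfall'] (min_width=19, slack=2)
Line 3: ['robot', 'walk', 'car', 'who'] (min_width=18, slack=3)
Line 4: ['were', 'rainbow', 'a', 'draw'] (min_width=19, slack=2)
Line 5: ['music'] (min_width=5, slack=16)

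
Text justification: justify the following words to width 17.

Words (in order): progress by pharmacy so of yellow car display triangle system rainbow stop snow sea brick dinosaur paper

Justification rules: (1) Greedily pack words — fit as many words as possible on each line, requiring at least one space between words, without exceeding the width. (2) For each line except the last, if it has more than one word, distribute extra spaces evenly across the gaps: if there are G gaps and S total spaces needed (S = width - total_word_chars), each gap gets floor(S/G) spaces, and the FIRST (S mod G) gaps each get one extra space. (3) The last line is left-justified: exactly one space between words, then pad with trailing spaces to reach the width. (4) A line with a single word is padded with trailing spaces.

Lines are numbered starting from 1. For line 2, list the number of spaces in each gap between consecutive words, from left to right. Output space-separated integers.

Line 1: ['progress', 'by'] (min_width=11, slack=6)
Line 2: ['pharmacy', 'so', 'of'] (min_width=14, slack=3)
Line 3: ['yellow', 'car'] (min_width=10, slack=7)
Line 4: ['display', 'triangle'] (min_width=16, slack=1)
Line 5: ['system', 'rainbow'] (min_width=14, slack=3)
Line 6: ['stop', 'snow', 'sea'] (min_width=13, slack=4)
Line 7: ['brick', 'dinosaur'] (min_width=14, slack=3)
Line 8: ['paper'] (min_width=5, slack=12)

Answer: 3 2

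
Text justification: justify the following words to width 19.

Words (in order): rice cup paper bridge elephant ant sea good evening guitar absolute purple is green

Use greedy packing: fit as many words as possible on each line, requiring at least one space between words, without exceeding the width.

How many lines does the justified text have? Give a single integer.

Answer: 5

Derivation:
Line 1: ['rice', 'cup', 'paper'] (min_width=14, slack=5)
Line 2: ['bridge', 'elephant', 'ant'] (min_width=19, slack=0)
Line 3: ['sea', 'good', 'evening'] (min_width=16, slack=3)
Line 4: ['guitar', 'absolute'] (min_width=15, slack=4)
Line 5: ['purple', 'is', 'green'] (min_width=15, slack=4)
Total lines: 5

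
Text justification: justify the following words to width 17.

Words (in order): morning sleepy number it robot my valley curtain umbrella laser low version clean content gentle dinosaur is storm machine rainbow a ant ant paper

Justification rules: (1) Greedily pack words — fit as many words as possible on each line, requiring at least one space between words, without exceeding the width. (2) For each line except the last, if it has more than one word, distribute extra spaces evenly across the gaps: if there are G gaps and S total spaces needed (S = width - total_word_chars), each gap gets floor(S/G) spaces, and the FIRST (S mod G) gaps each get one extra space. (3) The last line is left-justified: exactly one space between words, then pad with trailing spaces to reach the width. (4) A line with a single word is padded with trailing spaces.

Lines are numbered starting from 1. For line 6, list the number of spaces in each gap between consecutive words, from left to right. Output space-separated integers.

Answer: 4

Derivation:
Line 1: ['morning', 'sleepy'] (min_width=14, slack=3)
Line 2: ['number', 'it', 'robot'] (min_width=15, slack=2)
Line 3: ['my', 'valley', 'curtain'] (min_width=17, slack=0)
Line 4: ['umbrella', 'laser'] (min_width=14, slack=3)
Line 5: ['low', 'version', 'clean'] (min_width=17, slack=0)
Line 6: ['content', 'gentle'] (min_width=14, slack=3)
Line 7: ['dinosaur', 'is', 'storm'] (min_width=17, slack=0)
Line 8: ['machine', 'rainbow', 'a'] (min_width=17, slack=0)
Line 9: ['ant', 'ant', 'paper'] (min_width=13, slack=4)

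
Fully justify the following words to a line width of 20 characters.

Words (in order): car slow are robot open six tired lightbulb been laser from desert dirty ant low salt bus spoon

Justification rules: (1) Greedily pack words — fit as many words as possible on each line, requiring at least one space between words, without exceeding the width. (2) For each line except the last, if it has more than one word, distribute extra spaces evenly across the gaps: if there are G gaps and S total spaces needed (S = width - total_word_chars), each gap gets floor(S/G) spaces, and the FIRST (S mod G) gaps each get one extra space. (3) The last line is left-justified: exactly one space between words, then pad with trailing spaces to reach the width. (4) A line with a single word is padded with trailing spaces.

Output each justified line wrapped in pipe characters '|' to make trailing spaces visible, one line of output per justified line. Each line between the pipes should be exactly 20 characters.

Answer: |car  slow  are robot|
|open    six    tired|
|lightbulb been laser|
|from   desert  dirty|
|ant   low  salt  bus|
|spoon               |

Derivation:
Line 1: ['car', 'slow', 'are', 'robot'] (min_width=18, slack=2)
Line 2: ['open', 'six', 'tired'] (min_width=14, slack=6)
Line 3: ['lightbulb', 'been', 'laser'] (min_width=20, slack=0)
Line 4: ['from', 'desert', 'dirty'] (min_width=17, slack=3)
Line 5: ['ant', 'low', 'salt', 'bus'] (min_width=16, slack=4)
Line 6: ['spoon'] (min_width=5, slack=15)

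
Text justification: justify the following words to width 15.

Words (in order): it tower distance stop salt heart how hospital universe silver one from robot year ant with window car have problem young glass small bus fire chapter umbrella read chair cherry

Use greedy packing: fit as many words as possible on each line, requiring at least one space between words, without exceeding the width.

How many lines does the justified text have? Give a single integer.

Answer: 13

Derivation:
Line 1: ['it', 'tower'] (min_width=8, slack=7)
Line 2: ['distance', 'stop'] (min_width=13, slack=2)
Line 3: ['salt', 'heart', 'how'] (min_width=14, slack=1)
Line 4: ['hospital'] (min_width=8, slack=7)
Line 5: ['universe', 'silver'] (min_width=15, slack=0)
Line 6: ['one', 'from', 'robot'] (min_width=14, slack=1)
Line 7: ['year', 'ant', 'with'] (min_width=13, slack=2)
Line 8: ['window', 'car', 'have'] (min_width=15, slack=0)
Line 9: ['problem', 'young'] (min_width=13, slack=2)
Line 10: ['glass', 'small', 'bus'] (min_width=15, slack=0)
Line 11: ['fire', 'chapter'] (min_width=12, slack=3)
Line 12: ['umbrella', 'read'] (min_width=13, slack=2)
Line 13: ['chair', 'cherry'] (min_width=12, slack=3)
Total lines: 13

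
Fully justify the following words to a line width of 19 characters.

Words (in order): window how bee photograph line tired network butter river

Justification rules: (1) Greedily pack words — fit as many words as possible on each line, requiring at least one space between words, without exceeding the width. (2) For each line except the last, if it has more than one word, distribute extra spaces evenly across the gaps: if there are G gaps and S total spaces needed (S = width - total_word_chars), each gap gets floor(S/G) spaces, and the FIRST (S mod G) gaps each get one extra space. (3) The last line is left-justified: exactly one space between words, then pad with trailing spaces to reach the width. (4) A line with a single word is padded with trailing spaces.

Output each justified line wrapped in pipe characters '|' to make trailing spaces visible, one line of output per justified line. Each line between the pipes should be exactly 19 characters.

Line 1: ['window', 'how', 'bee'] (min_width=14, slack=5)
Line 2: ['photograph', 'line'] (min_width=15, slack=4)
Line 3: ['tired', 'network'] (min_width=13, slack=6)
Line 4: ['butter', 'river'] (min_width=12, slack=7)

Answer: |window    how   bee|
|photograph     line|
|tired       network|
|butter river       |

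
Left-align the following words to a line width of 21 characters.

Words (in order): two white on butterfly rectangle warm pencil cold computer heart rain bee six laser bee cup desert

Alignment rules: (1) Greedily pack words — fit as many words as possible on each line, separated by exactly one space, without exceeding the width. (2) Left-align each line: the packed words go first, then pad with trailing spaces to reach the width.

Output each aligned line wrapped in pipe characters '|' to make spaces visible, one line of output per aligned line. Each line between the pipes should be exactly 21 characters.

Answer: |two white on         |
|butterfly rectangle  |
|warm pencil cold     |
|computer heart rain  |
|bee six laser bee cup|
|desert               |

Derivation:
Line 1: ['two', 'white', 'on'] (min_width=12, slack=9)
Line 2: ['butterfly', 'rectangle'] (min_width=19, slack=2)
Line 3: ['warm', 'pencil', 'cold'] (min_width=16, slack=5)
Line 4: ['computer', 'heart', 'rain'] (min_width=19, slack=2)
Line 5: ['bee', 'six', 'laser', 'bee', 'cup'] (min_width=21, slack=0)
Line 6: ['desert'] (min_width=6, slack=15)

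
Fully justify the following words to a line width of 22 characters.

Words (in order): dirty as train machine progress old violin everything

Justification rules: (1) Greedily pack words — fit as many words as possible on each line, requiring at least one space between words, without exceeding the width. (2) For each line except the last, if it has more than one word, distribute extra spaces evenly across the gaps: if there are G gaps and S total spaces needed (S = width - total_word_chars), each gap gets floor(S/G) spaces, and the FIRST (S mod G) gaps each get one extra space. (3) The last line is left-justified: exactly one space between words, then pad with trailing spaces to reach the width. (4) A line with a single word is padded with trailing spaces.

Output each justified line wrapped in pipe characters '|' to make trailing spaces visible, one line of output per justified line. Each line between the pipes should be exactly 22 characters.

Answer: |dirty as train machine|
|progress   old  violin|
|everything            |

Derivation:
Line 1: ['dirty', 'as', 'train', 'machine'] (min_width=22, slack=0)
Line 2: ['progress', 'old', 'violin'] (min_width=19, slack=3)
Line 3: ['everything'] (min_width=10, slack=12)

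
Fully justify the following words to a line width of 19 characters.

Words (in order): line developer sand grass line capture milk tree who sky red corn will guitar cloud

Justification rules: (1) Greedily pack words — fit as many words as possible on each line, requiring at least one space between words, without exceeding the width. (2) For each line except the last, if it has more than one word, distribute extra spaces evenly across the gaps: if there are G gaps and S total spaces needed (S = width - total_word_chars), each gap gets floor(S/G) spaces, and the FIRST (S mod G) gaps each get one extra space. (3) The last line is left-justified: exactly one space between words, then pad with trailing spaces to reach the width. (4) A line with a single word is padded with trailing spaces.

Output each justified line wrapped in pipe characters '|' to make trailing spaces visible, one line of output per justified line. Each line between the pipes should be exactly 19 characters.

Line 1: ['line', 'developer', 'sand'] (min_width=19, slack=0)
Line 2: ['grass', 'line', 'capture'] (min_width=18, slack=1)
Line 3: ['milk', 'tree', 'who', 'sky'] (min_width=17, slack=2)
Line 4: ['red', 'corn', 'will'] (min_width=13, slack=6)
Line 5: ['guitar', 'cloud'] (min_width=12, slack=7)

Answer: |line developer sand|
|grass  line capture|
|milk  tree  who sky|
|red    corn    will|
|guitar cloud       |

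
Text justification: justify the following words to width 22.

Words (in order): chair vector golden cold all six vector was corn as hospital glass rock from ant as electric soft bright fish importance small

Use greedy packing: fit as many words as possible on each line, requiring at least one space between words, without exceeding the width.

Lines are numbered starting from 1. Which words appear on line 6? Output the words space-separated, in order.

Answer: fish importance small

Derivation:
Line 1: ['chair', 'vector', 'golden'] (min_width=19, slack=3)
Line 2: ['cold', 'all', 'six', 'vector'] (min_width=19, slack=3)
Line 3: ['was', 'corn', 'as', 'hospital'] (min_width=20, slack=2)
Line 4: ['glass', 'rock', 'from', 'ant', 'as'] (min_width=22, slack=0)
Line 5: ['electric', 'soft', 'bright'] (min_width=20, slack=2)
Line 6: ['fish', 'importance', 'small'] (min_width=21, slack=1)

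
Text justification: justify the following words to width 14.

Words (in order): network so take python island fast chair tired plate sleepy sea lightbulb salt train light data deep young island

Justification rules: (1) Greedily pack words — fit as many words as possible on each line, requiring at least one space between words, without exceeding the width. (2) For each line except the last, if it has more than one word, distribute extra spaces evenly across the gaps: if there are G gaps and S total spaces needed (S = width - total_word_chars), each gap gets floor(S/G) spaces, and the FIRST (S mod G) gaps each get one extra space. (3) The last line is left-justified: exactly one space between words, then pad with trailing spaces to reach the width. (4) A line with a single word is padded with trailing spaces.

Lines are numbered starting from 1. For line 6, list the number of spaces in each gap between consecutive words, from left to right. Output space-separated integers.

Line 1: ['network', 'so'] (min_width=10, slack=4)
Line 2: ['take', 'python'] (min_width=11, slack=3)
Line 3: ['island', 'fast'] (min_width=11, slack=3)
Line 4: ['chair', 'tired'] (min_width=11, slack=3)
Line 5: ['plate', 'sleepy'] (min_width=12, slack=2)
Line 6: ['sea', 'lightbulb'] (min_width=13, slack=1)
Line 7: ['salt', 'train'] (min_width=10, slack=4)
Line 8: ['light', 'data'] (min_width=10, slack=4)
Line 9: ['deep', 'young'] (min_width=10, slack=4)
Line 10: ['island'] (min_width=6, slack=8)

Answer: 2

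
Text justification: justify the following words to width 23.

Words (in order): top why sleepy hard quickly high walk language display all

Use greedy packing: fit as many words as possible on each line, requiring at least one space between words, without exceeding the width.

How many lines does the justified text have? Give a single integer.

Answer: 3

Derivation:
Line 1: ['top', 'why', 'sleepy', 'hard'] (min_width=19, slack=4)
Line 2: ['quickly', 'high', 'walk'] (min_width=17, slack=6)
Line 3: ['language', 'display', 'all'] (min_width=20, slack=3)
Total lines: 3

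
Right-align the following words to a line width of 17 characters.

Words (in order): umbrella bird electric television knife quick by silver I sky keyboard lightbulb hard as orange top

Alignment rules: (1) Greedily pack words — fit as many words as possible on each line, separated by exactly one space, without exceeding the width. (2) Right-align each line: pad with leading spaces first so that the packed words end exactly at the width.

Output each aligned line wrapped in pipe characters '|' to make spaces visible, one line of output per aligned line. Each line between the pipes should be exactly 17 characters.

Line 1: ['umbrella', 'bird'] (min_width=13, slack=4)
Line 2: ['electric'] (min_width=8, slack=9)
Line 3: ['television', 'knife'] (min_width=16, slack=1)
Line 4: ['quick', 'by', 'silver', 'I'] (min_width=17, slack=0)
Line 5: ['sky', 'keyboard'] (min_width=12, slack=5)
Line 6: ['lightbulb', 'hard', 'as'] (min_width=17, slack=0)
Line 7: ['orange', 'top'] (min_width=10, slack=7)

Answer: |    umbrella bird|
|         electric|
| television knife|
|quick by silver I|
|     sky keyboard|
|lightbulb hard as|
|       orange top|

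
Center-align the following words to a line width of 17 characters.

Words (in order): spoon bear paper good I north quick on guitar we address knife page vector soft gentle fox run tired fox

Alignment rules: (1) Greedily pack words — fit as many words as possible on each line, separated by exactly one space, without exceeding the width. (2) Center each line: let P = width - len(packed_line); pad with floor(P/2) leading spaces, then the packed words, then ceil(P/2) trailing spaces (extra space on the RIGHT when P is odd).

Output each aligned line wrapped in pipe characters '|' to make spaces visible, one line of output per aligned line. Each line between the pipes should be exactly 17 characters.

Answer: |spoon bear paper |
|  good I north   |
| quick on guitar |
|we address knife |
|page vector soft |
| gentle fox run  |
|    tired fox    |

Derivation:
Line 1: ['spoon', 'bear', 'paper'] (min_width=16, slack=1)
Line 2: ['good', 'I', 'north'] (min_width=12, slack=5)
Line 3: ['quick', 'on', 'guitar'] (min_width=15, slack=2)
Line 4: ['we', 'address', 'knife'] (min_width=16, slack=1)
Line 5: ['page', 'vector', 'soft'] (min_width=16, slack=1)
Line 6: ['gentle', 'fox', 'run'] (min_width=14, slack=3)
Line 7: ['tired', 'fox'] (min_width=9, slack=8)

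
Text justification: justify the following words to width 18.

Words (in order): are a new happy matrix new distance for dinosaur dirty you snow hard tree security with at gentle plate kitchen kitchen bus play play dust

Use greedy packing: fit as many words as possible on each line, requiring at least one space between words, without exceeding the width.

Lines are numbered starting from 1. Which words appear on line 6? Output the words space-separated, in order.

Line 1: ['are', 'a', 'new', 'happy'] (min_width=15, slack=3)
Line 2: ['matrix', 'new'] (min_width=10, slack=8)
Line 3: ['distance', 'for'] (min_width=12, slack=6)
Line 4: ['dinosaur', 'dirty', 'you'] (min_width=18, slack=0)
Line 5: ['snow', 'hard', 'tree'] (min_width=14, slack=4)
Line 6: ['security', 'with', 'at'] (min_width=16, slack=2)
Line 7: ['gentle', 'plate'] (min_width=12, slack=6)
Line 8: ['kitchen', 'kitchen'] (min_width=15, slack=3)
Line 9: ['bus', 'play', 'play', 'dust'] (min_width=18, slack=0)

Answer: security with at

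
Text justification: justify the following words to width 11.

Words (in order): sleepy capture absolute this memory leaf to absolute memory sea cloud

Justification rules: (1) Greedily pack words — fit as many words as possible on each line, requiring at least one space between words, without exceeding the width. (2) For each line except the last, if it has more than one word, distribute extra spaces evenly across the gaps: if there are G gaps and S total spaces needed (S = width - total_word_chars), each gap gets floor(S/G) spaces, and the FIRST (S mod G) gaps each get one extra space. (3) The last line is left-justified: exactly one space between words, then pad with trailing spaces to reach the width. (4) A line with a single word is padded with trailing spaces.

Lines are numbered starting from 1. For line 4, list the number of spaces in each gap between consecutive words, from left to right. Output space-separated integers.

Answer: 1

Derivation:
Line 1: ['sleepy'] (min_width=6, slack=5)
Line 2: ['capture'] (min_width=7, slack=4)
Line 3: ['absolute'] (min_width=8, slack=3)
Line 4: ['this', 'memory'] (min_width=11, slack=0)
Line 5: ['leaf', 'to'] (min_width=7, slack=4)
Line 6: ['absolute'] (min_width=8, slack=3)
Line 7: ['memory', 'sea'] (min_width=10, slack=1)
Line 8: ['cloud'] (min_width=5, slack=6)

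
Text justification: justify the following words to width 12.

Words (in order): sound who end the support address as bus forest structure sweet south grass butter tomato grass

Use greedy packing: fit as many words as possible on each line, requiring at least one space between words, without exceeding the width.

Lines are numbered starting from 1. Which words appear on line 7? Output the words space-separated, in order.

Line 1: ['sound', 'who'] (min_width=9, slack=3)
Line 2: ['end', 'the'] (min_width=7, slack=5)
Line 3: ['support'] (min_width=7, slack=5)
Line 4: ['address', 'as'] (min_width=10, slack=2)
Line 5: ['bus', 'forest'] (min_width=10, slack=2)
Line 6: ['structure'] (min_width=9, slack=3)
Line 7: ['sweet', 'south'] (min_width=11, slack=1)
Line 8: ['grass', 'butter'] (min_width=12, slack=0)
Line 9: ['tomato', 'grass'] (min_width=12, slack=0)

Answer: sweet south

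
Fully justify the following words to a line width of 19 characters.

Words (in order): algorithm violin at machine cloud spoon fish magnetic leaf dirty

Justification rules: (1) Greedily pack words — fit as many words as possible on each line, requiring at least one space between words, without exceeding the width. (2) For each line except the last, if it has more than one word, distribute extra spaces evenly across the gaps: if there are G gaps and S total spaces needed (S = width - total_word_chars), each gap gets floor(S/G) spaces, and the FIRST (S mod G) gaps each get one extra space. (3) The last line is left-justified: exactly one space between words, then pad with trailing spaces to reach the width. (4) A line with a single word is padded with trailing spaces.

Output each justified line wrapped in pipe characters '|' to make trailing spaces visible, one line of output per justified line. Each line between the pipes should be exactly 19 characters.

Line 1: ['algorithm', 'violin', 'at'] (min_width=19, slack=0)
Line 2: ['machine', 'cloud', 'spoon'] (min_width=19, slack=0)
Line 3: ['fish', 'magnetic', 'leaf'] (min_width=18, slack=1)
Line 4: ['dirty'] (min_width=5, slack=14)

Answer: |algorithm violin at|
|machine cloud spoon|
|fish  magnetic leaf|
|dirty              |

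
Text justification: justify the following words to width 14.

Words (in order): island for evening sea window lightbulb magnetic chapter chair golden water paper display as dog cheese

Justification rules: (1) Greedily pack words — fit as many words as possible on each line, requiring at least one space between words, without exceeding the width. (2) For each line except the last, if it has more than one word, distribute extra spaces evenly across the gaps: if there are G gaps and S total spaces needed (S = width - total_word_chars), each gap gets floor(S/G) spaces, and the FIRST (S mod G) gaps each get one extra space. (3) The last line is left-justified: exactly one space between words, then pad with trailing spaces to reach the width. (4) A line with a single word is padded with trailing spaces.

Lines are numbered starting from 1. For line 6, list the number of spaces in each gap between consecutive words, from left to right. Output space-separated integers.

Line 1: ['island', 'for'] (min_width=10, slack=4)
Line 2: ['evening', 'sea'] (min_width=11, slack=3)
Line 3: ['window'] (min_width=6, slack=8)
Line 4: ['lightbulb'] (min_width=9, slack=5)
Line 5: ['magnetic'] (min_width=8, slack=6)
Line 6: ['chapter', 'chair'] (min_width=13, slack=1)
Line 7: ['golden', 'water'] (min_width=12, slack=2)
Line 8: ['paper', 'display'] (min_width=13, slack=1)
Line 9: ['as', 'dog', 'cheese'] (min_width=13, slack=1)

Answer: 2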